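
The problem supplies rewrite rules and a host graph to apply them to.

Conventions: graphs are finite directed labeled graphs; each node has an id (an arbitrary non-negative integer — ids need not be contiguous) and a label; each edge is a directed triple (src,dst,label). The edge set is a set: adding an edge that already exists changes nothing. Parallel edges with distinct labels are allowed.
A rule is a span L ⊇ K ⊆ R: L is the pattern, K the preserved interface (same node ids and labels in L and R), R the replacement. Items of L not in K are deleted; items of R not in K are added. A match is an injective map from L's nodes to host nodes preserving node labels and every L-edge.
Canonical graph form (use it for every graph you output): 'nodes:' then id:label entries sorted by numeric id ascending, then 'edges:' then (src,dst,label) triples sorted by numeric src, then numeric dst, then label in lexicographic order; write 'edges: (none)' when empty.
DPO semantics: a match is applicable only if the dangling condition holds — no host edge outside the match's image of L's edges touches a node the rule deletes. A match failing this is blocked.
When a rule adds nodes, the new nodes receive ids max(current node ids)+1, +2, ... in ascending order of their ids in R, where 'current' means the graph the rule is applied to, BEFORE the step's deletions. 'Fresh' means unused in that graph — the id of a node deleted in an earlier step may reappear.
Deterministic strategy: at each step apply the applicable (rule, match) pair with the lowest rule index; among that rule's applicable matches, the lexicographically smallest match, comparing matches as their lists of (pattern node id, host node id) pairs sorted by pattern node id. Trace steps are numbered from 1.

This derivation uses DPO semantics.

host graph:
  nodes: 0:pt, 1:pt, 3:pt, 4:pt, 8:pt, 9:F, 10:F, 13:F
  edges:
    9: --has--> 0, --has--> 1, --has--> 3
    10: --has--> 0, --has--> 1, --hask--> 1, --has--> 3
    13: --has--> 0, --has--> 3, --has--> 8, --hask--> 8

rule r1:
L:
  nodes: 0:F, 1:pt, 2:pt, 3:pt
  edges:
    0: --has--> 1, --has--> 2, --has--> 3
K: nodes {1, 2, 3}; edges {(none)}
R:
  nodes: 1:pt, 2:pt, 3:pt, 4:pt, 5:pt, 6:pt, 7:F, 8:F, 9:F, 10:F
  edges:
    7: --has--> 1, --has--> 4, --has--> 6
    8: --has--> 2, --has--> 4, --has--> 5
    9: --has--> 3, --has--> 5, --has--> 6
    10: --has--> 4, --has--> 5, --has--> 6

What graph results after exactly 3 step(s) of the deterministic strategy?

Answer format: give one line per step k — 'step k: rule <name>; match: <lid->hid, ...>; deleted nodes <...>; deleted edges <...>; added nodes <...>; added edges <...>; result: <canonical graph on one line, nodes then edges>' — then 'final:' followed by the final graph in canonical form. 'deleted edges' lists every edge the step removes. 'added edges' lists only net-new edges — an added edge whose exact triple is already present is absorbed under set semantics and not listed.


step 1: rule r1; match: 0->9, 1->0, 2->1, 3->3; deleted nodes 9; deleted edges (9,0,has); (9,1,has); (9,3,has); added nodes 14, 15, 16, 17, 18, 19, 20; added edges (17,0,has); (17,14,has); (17,16,has); (18,1,has); (18,14,has); (18,15,has); (19,3,has); (19,15,has); (19,16,has); (20,14,has); (20,15,has); (20,16,has); result: nodes: 0:pt, 1:pt, 3:pt, 4:pt, 8:pt, 10:F, 13:F, 14:pt, 15:pt, 16:pt, 17:F, 18:F, 19:F, 20:F edges: (10,0,has); (10,1,has); (10,1,hask); (10,3,has); (13,0,has); (13,3,has); (13,8,has); (13,8,hask); (17,0,has); (17,14,has); (17,16,has); (18,1,has); (18,14,has); (18,15,has); (19,3,has); (19,15,has); (19,16,has); (20,14,has); (20,15,has); (20,16,has)
step 2: rule r1; match: 0->17, 1->0, 2->14, 3->16; deleted nodes 17; deleted edges (17,0,has); (17,14,has); (17,16,has); added nodes 21, 22, 23, 24, 25, 26, 27; added edges (24,0,has); (24,21,has); (24,23,has); (25,14,has); (25,21,has); (25,22,has); (26,16,has); (26,22,has); (26,23,has); (27,21,has); (27,22,has); (27,23,has); result: nodes: 0:pt, 1:pt, 3:pt, 4:pt, 8:pt, 10:F, 13:F, 14:pt, 15:pt, 16:pt, 18:F, 19:F, 20:F, 21:pt, 22:pt, 23:pt, 24:F, 25:F, 26:F, 27:F edges: (10,0,has); (10,1,has); (10,1,hask); (10,3,has); (13,0,has); (13,3,has); (13,8,has); (13,8,hask); (18,1,has); (18,14,has); (18,15,has); (19,3,has); (19,15,has); (19,16,has); (20,14,has); (20,15,has); (20,16,has); (24,0,has); (24,21,has); (24,23,has); (25,14,has); (25,21,has); (25,22,has); (26,16,has); (26,22,has); (26,23,has); (27,21,has); (27,22,has); (27,23,has)
step 3: rule r1; match: 0->18, 1->1, 2->14, 3->15; deleted nodes 18; deleted edges (18,1,has); (18,14,has); (18,15,has); added nodes 28, 29, 30, 31, 32, 33, 34; added edges (31,1,has); (31,28,has); (31,30,has); (32,14,has); (32,28,has); (32,29,has); (33,15,has); (33,29,has); (33,30,has); (34,28,has); (34,29,has); (34,30,has); result: nodes: 0:pt, 1:pt, 3:pt, 4:pt, 8:pt, 10:F, 13:F, 14:pt, 15:pt, 16:pt, 19:F, 20:F, 21:pt, 22:pt, 23:pt, 24:F, 25:F, 26:F, 27:F, 28:pt, 29:pt, 30:pt, 31:F, 32:F, 33:F, 34:F edges: (10,0,has); (10,1,has); (10,1,hask); (10,3,has); (13,0,has); (13,3,has); (13,8,has); (13,8,hask); (19,3,has); (19,15,has); (19,16,has); (20,14,has); (20,15,has); (20,16,has); (24,0,has); (24,21,has); (24,23,has); (25,14,has); (25,21,has); (25,22,has); (26,16,has); (26,22,has); (26,23,has); (27,21,has); (27,22,has); (27,23,has); (31,1,has); (31,28,has); (31,30,has); (32,14,has); (32,28,has); (32,29,has); (33,15,has); (33,29,has); (33,30,has); (34,28,has); (34,29,has); (34,30,has)
final:
nodes: 0:pt, 1:pt, 3:pt, 4:pt, 8:pt, 10:F, 13:F, 14:pt, 15:pt, 16:pt, 19:F, 20:F, 21:pt, 22:pt, 23:pt, 24:F, 25:F, 26:F, 27:F, 28:pt, 29:pt, 30:pt, 31:F, 32:F, 33:F, 34:F
edges: (10,0,has); (10,1,has); (10,1,hask); (10,3,has); (13,0,has); (13,3,has); (13,8,has); (13,8,hask); (19,3,has); (19,15,has); (19,16,has); (20,14,has); (20,15,has); (20,16,has); (24,0,has); (24,21,has); (24,23,has); (25,14,has); (25,21,has); (25,22,has); (26,16,has); (26,22,has); (26,23,has); (27,21,has); (27,22,has); (27,23,has); (31,1,has); (31,28,has); (31,30,has); (32,14,has); (32,28,has); (32,29,has); (33,15,has); (33,29,has); (33,30,has); (34,28,has); (34,29,has); (34,30,has)


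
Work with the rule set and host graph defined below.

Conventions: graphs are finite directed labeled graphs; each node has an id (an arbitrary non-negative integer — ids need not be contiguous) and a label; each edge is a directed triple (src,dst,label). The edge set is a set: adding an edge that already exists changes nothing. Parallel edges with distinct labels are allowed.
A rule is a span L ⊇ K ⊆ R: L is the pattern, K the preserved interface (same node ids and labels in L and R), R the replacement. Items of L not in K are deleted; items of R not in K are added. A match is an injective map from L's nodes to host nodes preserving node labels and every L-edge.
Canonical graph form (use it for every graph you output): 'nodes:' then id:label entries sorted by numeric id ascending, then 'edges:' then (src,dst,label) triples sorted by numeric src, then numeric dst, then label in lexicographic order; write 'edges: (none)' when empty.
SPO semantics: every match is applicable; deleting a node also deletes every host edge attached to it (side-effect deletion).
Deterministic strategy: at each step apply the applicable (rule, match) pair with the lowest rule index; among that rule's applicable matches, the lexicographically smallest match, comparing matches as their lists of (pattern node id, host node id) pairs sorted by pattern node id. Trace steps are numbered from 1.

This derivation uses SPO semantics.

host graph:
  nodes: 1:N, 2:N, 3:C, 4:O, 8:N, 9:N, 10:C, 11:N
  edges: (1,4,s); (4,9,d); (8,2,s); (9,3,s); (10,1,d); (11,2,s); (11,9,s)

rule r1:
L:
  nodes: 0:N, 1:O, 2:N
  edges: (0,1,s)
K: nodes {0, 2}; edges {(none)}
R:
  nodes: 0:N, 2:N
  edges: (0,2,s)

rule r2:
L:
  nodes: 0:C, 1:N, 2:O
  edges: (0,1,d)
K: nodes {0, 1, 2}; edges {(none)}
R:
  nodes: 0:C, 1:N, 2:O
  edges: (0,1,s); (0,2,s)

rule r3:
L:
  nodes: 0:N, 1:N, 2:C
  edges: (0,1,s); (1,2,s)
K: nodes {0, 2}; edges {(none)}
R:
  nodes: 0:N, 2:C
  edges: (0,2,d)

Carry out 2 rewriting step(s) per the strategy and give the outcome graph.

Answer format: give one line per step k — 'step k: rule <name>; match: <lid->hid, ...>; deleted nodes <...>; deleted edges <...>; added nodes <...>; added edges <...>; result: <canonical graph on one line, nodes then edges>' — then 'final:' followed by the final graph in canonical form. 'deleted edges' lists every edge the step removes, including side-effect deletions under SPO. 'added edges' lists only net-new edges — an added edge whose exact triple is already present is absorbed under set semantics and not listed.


step 1: rule r1; match: 0->1, 1->4, 2->2; deleted nodes 4; deleted edges (1,4,s); (4,9,d); added nodes (none); added edges (1,2,s); result: nodes: 1:N, 2:N, 3:C, 8:N, 9:N, 10:C, 11:N edges: (1,2,s); (8,2,s); (9,3,s); (10,1,d); (11,2,s); (11,9,s)
step 2: rule r3; match: 0->11, 1->9, 2->3; deleted nodes 9; deleted edges (9,3,s); (11,9,s); added nodes (none); added edges (11,3,d); result: nodes: 1:N, 2:N, 3:C, 8:N, 10:C, 11:N edges: (1,2,s); (8,2,s); (10,1,d); (11,2,s); (11,3,d)
final:
nodes: 1:N, 2:N, 3:C, 8:N, 10:C, 11:N
edges: (1,2,s); (8,2,s); (10,1,d); (11,2,s); (11,3,d)


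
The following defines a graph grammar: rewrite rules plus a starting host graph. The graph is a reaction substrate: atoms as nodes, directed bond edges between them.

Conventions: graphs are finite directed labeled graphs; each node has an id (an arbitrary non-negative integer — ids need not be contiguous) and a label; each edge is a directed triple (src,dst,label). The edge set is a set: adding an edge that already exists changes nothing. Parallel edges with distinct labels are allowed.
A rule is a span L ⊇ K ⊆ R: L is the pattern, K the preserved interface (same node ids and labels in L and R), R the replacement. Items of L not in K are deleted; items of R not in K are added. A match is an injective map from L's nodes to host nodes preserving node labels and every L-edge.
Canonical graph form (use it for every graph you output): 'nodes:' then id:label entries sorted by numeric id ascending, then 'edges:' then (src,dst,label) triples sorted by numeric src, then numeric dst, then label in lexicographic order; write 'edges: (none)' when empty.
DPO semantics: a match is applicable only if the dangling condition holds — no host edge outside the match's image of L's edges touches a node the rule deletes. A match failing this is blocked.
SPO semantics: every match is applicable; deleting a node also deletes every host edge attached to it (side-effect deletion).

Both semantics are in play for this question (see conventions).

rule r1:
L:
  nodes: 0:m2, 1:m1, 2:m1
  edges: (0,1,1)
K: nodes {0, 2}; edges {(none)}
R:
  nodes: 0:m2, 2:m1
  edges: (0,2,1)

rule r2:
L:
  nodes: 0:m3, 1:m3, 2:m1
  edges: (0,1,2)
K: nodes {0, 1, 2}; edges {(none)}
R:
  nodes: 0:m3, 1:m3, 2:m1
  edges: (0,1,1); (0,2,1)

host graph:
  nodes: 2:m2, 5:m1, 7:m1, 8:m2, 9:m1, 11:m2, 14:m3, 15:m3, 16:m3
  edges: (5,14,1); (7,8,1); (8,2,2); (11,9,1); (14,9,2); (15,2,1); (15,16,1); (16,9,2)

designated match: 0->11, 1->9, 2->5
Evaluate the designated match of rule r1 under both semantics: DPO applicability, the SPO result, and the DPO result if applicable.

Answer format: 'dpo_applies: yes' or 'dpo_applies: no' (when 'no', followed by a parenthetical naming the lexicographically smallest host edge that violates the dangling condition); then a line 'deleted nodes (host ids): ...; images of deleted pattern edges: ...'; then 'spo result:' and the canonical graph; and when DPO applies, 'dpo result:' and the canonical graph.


dpo_applies: no
(the rule deletes node 9, which keeps host edge (14,9,2) outside the match image — the dangling condition fails, DPO blocks; SPO proceeds and side-deletes such edges)
deleted nodes (host ids): 9; images of deleted pattern edges: (11,9,1)
spo result:
nodes: 2:m2, 5:m1, 7:m1, 8:m2, 11:m2, 14:m3, 15:m3, 16:m3
edges: (5,14,1); (7,8,1); (8,2,2); (11,5,1); (15,2,1); (15,16,1)


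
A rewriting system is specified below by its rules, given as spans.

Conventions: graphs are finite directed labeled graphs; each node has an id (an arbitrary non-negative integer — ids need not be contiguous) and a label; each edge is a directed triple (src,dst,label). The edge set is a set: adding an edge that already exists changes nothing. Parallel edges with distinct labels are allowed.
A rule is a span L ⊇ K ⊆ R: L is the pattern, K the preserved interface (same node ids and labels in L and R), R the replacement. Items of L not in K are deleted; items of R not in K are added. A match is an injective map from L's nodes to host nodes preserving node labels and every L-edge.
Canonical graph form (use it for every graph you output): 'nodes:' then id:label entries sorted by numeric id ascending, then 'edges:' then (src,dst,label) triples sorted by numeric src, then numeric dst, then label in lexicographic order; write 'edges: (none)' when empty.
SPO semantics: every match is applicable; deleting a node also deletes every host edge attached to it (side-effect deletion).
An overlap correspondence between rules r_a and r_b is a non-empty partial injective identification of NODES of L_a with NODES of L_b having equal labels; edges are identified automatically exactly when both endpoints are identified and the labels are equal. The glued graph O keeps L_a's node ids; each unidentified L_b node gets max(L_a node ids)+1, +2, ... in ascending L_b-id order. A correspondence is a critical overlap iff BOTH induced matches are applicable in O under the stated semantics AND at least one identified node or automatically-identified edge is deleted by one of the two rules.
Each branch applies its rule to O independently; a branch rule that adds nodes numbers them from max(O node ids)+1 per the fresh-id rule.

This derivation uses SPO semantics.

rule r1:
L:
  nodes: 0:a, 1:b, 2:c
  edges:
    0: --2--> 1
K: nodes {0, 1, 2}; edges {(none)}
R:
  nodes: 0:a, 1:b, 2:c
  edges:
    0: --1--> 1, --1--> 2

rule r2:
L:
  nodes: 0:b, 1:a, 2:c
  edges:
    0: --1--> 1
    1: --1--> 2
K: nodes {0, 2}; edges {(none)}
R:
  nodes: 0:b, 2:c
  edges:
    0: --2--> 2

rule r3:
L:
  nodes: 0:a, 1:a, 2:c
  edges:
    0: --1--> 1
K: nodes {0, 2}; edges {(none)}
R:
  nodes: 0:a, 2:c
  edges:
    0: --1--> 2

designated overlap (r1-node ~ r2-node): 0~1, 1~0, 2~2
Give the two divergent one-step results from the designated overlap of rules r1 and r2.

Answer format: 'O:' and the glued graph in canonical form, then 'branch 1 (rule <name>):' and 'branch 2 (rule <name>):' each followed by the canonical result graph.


O:
nodes: 0:a, 1:b, 2:c
edges: (0,1,2); (0,2,1); (1,0,1)
branch 1 (rule r1):
nodes: 0:a, 1:b, 2:c
edges: (0,1,1); (0,2,1); (1,0,1)
branch 2 (rule r2):
nodes: 1:b, 2:c
edges: (1,2,2)


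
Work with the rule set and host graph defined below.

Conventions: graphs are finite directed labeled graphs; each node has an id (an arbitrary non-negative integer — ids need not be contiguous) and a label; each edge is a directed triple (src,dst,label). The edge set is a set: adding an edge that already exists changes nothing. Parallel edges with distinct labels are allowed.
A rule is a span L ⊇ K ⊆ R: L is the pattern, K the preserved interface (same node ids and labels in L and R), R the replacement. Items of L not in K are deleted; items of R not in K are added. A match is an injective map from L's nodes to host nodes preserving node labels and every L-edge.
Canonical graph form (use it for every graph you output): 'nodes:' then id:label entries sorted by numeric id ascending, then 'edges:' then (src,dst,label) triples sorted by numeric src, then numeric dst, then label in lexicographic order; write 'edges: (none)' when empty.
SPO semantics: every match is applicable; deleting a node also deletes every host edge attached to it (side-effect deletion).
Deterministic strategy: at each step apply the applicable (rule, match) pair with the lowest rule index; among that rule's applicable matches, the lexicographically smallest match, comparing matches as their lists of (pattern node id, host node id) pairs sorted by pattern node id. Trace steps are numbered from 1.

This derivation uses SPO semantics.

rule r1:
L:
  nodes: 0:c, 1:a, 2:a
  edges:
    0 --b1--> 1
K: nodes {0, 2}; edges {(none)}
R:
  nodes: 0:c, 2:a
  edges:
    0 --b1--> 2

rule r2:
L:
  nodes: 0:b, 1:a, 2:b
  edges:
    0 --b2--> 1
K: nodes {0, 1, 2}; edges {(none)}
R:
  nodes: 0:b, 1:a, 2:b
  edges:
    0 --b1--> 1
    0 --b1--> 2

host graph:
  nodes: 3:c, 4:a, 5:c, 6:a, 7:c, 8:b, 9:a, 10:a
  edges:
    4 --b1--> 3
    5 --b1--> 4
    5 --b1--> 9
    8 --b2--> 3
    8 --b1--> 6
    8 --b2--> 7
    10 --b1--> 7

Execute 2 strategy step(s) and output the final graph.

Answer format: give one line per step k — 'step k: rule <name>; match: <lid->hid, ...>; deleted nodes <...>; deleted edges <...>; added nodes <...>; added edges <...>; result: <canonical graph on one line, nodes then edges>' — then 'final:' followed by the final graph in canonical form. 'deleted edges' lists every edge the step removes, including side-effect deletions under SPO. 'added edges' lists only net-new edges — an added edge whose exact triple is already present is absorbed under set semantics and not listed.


step 1: rule r1; match: 0->5, 1->4, 2->6; deleted nodes 4; deleted edges (4,3,b1); (5,4,b1); added nodes (none); added edges (5,6,b1); result: nodes: 3:c, 5:c, 6:a, 7:c, 8:b, 9:a, 10:a edges: (5,6,b1); (5,9,b1); (8,3,b2); (8,6,b1); (8,7,b2); (10,7,b1)
step 2: rule r1; match: 0->5, 1->6, 2->9; deleted nodes 6; deleted edges (5,6,b1); (8,6,b1); added nodes (none); added edges (none); result: nodes: 3:c, 5:c, 7:c, 8:b, 9:a, 10:a edges: (5,9,b1); (8,3,b2); (8,7,b2); (10,7,b1)
final:
nodes: 3:c, 5:c, 7:c, 8:b, 9:a, 10:a
edges: (5,9,b1); (8,3,b2); (8,7,b2); (10,7,b1)


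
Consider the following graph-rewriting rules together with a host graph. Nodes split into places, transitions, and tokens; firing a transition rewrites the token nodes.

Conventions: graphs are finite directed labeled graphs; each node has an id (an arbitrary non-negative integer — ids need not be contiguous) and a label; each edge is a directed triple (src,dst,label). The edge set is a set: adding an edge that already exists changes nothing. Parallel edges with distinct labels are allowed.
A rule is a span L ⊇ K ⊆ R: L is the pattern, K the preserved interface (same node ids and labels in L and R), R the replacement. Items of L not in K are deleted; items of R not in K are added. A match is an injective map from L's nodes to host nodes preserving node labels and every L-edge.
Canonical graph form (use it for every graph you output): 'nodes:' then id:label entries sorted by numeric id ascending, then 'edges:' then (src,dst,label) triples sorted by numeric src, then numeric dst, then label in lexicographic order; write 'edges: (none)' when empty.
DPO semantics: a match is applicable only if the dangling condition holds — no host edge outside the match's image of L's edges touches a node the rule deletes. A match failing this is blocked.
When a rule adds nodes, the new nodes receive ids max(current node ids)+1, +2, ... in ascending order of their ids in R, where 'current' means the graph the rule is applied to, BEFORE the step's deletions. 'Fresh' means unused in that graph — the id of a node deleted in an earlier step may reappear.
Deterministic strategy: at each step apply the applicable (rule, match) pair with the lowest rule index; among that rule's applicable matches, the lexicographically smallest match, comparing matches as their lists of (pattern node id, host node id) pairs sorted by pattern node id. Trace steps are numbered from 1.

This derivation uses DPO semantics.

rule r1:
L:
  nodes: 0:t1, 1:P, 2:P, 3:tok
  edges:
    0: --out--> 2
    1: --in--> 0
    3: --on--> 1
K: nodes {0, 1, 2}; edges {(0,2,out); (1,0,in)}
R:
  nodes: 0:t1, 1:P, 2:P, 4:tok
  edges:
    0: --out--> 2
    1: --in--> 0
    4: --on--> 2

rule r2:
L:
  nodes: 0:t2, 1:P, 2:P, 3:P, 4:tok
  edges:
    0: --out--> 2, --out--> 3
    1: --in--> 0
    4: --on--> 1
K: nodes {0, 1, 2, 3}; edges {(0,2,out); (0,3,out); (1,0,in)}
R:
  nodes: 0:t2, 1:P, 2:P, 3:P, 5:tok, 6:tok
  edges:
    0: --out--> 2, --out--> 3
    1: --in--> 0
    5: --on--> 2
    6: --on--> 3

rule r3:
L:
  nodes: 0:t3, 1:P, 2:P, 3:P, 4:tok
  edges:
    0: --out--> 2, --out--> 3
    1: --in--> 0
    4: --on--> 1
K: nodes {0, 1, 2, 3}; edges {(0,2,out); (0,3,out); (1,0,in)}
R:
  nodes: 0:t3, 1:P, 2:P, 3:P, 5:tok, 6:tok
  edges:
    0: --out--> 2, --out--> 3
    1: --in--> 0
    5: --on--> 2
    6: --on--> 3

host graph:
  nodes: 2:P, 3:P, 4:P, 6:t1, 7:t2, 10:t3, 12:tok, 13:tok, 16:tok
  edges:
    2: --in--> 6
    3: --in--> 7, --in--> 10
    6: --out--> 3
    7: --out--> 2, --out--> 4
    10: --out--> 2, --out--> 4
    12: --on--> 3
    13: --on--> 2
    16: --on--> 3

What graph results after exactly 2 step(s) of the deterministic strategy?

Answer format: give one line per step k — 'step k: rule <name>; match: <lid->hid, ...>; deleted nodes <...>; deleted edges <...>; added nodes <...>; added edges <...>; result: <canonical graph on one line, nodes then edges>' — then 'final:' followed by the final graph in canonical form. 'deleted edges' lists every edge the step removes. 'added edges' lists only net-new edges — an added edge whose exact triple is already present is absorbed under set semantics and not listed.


step 1: rule r1; match: 0->6, 1->2, 2->3, 3->13; deleted nodes 13; deleted edges (13,2,on); added nodes 17; added edges (17,3,on); result: nodes: 2:P, 3:P, 4:P, 6:t1, 7:t2, 10:t3, 12:tok, 16:tok, 17:tok edges: (2,6,in); (3,7,in); (3,10,in); (6,3,out); (7,2,out); (7,4,out); (10,2,out); (10,4,out); (12,3,on); (16,3,on); (17,3,on)
step 2: rule r2; match: 0->7, 1->3, 2->2, 3->4, 4->12; deleted nodes 12; deleted edges (12,3,on); added nodes 18, 19; added edges (18,2,on); (19,4,on); result: nodes: 2:P, 3:P, 4:P, 6:t1, 7:t2, 10:t3, 16:tok, 17:tok, 18:tok, 19:tok edges: (2,6,in); (3,7,in); (3,10,in); (6,3,out); (7,2,out); (7,4,out); (10,2,out); (10,4,out); (16,3,on); (17,3,on); (18,2,on); (19,4,on)
final:
nodes: 2:P, 3:P, 4:P, 6:t1, 7:t2, 10:t3, 16:tok, 17:tok, 18:tok, 19:tok
edges: (2,6,in); (3,7,in); (3,10,in); (6,3,out); (7,2,out); (7,4,out); (10,2,out); (10,4,out); (16,3,on); (17,3,on); (18,2,on); (19,4,on)


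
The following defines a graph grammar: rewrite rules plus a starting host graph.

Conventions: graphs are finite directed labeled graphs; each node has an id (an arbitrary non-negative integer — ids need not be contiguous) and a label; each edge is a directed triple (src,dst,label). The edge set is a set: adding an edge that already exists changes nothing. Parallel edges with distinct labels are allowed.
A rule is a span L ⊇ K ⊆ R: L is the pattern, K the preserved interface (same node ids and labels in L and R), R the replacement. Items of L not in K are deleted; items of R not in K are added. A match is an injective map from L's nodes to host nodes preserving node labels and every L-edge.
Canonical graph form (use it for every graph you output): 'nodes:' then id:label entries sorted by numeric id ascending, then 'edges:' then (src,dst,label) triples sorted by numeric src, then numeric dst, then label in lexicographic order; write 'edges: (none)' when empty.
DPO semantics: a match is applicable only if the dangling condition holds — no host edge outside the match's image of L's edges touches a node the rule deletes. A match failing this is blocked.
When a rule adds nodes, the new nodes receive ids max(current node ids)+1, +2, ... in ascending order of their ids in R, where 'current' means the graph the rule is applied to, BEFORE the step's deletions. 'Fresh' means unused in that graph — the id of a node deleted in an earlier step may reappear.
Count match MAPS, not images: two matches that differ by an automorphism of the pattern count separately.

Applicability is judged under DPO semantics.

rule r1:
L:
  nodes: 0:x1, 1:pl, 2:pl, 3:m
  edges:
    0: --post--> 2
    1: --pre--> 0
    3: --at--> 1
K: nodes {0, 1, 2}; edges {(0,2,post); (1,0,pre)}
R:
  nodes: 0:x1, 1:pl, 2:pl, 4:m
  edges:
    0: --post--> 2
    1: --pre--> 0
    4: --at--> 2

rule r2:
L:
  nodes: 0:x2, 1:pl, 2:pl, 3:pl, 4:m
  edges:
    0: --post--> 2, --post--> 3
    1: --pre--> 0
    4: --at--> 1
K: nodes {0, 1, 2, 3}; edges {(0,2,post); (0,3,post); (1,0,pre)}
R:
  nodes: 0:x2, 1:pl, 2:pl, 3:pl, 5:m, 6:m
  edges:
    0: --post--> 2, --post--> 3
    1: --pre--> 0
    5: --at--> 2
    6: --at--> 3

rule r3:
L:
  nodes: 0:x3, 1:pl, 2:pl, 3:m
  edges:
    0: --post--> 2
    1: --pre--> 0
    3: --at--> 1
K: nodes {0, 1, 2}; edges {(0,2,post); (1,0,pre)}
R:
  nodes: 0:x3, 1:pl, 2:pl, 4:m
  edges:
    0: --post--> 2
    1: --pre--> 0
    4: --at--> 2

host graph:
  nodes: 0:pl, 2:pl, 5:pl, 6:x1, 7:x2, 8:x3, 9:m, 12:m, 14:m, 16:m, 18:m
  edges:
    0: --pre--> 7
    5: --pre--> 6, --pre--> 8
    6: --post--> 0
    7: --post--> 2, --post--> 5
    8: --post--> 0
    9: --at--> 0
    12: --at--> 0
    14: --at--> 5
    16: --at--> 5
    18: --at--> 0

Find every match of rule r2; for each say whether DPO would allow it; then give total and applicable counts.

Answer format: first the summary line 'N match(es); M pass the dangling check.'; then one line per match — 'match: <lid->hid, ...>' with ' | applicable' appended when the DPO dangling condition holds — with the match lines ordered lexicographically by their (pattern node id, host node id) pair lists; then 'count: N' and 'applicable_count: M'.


6 match(es); 6 pass the dangling check.
match: 0->7, 1->0, 2->2, 3->5, 4->9 | applicable
match: 0->7, 1->0, 2->2, 3->5, 4->12 | applicable
match: 0->7, 1->0, 2->2, 3->5, 4->18 | applicable
match: 0->7, 1->0, 2->5, 3->2, 4->9 | applicable
match: 0->7, 1->0, 2->5, 3->2, 4->12 | applicable
match: 0->7, 1->0, 2->5, 3->2, 4->18 | applicable
count: 6
applicable_count: 6


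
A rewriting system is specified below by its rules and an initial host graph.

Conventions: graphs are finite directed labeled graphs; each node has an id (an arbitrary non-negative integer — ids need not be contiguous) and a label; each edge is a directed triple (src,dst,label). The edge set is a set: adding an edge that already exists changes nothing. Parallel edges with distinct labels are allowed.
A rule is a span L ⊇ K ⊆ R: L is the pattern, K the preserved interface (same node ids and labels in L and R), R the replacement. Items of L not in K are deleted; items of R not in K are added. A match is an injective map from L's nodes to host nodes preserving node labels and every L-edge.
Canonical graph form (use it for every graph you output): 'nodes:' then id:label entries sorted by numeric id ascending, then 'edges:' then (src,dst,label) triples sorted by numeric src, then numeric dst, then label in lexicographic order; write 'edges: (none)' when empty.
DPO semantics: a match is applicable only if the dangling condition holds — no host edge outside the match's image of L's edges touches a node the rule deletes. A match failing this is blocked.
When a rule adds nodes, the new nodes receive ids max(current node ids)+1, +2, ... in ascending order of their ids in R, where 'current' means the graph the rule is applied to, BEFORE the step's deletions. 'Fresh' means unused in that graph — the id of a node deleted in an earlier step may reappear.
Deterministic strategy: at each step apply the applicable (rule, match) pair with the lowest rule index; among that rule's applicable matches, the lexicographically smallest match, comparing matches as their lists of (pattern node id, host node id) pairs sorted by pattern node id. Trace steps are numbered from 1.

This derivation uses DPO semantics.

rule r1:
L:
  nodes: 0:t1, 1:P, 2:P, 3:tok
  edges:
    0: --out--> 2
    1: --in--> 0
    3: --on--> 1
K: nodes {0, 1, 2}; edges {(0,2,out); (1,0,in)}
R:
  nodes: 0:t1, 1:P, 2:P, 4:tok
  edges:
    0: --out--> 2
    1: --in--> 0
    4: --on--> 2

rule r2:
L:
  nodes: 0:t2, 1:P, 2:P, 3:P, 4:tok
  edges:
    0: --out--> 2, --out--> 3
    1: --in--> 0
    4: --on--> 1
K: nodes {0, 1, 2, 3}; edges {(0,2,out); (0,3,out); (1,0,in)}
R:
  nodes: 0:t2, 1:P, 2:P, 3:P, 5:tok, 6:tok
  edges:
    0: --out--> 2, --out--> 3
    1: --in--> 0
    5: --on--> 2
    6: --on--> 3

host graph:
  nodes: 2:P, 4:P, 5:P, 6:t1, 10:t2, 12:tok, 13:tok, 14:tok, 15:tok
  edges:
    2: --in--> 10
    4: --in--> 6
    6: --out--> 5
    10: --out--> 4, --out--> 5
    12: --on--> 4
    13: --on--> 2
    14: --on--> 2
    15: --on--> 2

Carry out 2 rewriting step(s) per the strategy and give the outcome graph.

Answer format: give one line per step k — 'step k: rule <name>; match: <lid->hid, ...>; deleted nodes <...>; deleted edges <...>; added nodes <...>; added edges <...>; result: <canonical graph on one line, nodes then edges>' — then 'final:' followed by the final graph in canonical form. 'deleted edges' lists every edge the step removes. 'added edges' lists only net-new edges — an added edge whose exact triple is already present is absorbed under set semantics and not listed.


step 1: rule r1; match: 0->6, 1->4, 2->5, 3->12; deleted nodes 12; deleted edges (12,4,on); added nodes 16; added edges (16,5,on); result: nodes: 2:P, 4:P, 5:P, 6:t1, 10:t2, 13:tok, 14:tok, 15:tok, 16:tok edges: (2,10,in); (4,6,in); (6,5,out); (10,4,out); (10,5,out); (13,2,on); (14,2,on); (15,2,on); (16,5,on)
step 2: rule r2; match: 0->10, 1->2, 2->4, 3->5, 4->13; deleted nodes 13; deleted edges (13,2,on); added nodes 17, 18; added edges (17,4,on); (18,5,on); result: nodes: 2:P, 4:P, 5:P, 6:t1, 10:t2, 14:tok, 15:tok, 16:tok, 17:tok, 18:tok edges: (2,10,in); (4,6,in); (6,5,out); (10,4,out); (10,5,out); (14,2,on); (15,2,on); (16,5,on); (17,4,on); (18,5,on)
final:
nodes: 2:P, 4:P, 5:P, 6:t1, 10:t2, 14:tok, 15:tok, 16:tok, 17:tok, 18:tok
edges: (2,10,in); (4,6,in); (6,5,out); (10,4,out); (10,5,out); (14,2,on); (15,2,on); (16,5,on); (17,4,on); (18,5,on)


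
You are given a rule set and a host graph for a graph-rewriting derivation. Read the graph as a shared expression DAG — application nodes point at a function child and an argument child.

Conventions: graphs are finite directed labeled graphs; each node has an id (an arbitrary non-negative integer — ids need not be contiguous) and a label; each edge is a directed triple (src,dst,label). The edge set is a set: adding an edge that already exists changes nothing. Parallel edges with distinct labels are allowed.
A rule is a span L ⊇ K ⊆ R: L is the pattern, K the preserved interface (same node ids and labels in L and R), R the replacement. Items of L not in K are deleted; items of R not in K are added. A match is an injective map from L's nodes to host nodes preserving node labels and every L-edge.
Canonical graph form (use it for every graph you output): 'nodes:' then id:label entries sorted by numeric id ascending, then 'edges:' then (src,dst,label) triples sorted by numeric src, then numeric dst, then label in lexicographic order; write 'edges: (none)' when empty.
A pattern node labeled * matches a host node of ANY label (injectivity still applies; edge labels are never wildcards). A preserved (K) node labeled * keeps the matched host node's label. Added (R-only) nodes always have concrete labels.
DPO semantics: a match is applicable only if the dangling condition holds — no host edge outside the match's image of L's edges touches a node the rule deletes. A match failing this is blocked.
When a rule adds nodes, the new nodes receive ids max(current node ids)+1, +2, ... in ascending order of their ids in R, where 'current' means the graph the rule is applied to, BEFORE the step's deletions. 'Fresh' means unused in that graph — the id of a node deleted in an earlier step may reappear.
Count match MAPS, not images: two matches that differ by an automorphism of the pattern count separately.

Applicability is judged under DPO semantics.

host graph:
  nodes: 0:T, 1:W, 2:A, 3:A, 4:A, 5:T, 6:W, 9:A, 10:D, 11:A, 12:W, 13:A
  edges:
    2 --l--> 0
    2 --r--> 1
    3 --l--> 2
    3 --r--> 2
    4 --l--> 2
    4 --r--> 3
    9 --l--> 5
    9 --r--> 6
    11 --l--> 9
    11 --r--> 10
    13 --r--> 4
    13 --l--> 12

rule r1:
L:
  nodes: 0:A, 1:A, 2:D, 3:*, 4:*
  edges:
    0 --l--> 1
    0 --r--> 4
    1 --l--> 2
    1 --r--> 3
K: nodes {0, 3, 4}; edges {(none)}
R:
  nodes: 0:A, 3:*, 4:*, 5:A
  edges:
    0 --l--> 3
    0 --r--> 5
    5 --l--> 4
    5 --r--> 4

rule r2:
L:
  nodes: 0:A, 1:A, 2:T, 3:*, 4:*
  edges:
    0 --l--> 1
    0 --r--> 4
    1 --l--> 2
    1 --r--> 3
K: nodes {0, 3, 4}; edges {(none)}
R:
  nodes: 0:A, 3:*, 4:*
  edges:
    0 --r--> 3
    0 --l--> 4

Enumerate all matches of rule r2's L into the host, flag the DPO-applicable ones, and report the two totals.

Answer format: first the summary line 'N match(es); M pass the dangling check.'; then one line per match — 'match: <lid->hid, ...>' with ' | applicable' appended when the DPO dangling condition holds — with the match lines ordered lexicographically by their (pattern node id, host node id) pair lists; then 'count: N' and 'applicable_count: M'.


2 match(es); 1 pass the dangling check.
match: 0->4, 1->2, 2->0, 3->1, 4->3
match: 0->11, 1->9, 2->5, 3->6, 4->10 | applicable
count: 2
applicable_count: 1


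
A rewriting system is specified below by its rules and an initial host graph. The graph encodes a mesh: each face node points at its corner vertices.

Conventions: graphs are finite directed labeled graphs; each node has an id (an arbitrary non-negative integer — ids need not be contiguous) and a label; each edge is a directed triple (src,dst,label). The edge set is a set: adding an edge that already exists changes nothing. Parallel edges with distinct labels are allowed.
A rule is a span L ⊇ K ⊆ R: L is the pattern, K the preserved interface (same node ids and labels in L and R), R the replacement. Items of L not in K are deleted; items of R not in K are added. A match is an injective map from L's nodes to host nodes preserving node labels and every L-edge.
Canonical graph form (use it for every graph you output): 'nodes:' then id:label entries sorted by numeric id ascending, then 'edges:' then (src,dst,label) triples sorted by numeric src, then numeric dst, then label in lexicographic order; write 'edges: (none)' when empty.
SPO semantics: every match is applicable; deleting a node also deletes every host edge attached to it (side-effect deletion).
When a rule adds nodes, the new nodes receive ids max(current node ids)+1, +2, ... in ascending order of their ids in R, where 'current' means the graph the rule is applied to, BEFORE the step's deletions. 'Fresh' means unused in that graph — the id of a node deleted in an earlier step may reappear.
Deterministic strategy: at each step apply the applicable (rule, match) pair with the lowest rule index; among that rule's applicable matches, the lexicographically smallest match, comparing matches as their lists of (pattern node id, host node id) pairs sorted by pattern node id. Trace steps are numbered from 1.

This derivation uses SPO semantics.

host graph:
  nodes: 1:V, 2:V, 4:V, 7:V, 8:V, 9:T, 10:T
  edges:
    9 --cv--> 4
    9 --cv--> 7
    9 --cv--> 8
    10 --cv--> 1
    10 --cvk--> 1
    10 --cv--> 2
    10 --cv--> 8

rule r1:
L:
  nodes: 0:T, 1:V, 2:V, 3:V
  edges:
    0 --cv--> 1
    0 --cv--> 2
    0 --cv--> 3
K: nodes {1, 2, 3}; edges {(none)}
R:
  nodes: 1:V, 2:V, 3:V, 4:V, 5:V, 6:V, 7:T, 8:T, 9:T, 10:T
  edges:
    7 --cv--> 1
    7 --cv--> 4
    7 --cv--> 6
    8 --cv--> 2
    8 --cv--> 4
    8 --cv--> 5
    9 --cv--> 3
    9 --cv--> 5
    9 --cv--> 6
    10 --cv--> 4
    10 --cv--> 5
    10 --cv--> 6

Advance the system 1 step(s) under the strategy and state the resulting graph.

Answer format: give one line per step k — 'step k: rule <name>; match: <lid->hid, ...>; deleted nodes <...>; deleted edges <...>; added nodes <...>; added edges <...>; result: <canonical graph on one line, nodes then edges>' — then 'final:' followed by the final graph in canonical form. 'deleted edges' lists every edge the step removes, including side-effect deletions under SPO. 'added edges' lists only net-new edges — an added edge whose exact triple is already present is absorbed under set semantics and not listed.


step 1: rule r1; match: 0->9, 1->4, 2->7, 3->8; deleted nodes 9; deleted edges (9,4,cv); (9,7,cv); (9,8,cv); added nodes 11, 12, 13, 14, 15, 16, 17; added edges (14,4,cv); (14,11,cv); (14,13,cv); (15,7,cv); (15,11,cv); (15,12,cv); (16,8,cv); (16,12,cv); (16,13,cv); (17,11,cv); (17,12,cv); (17,13,cv); result: nodes: 1:V, 2:V, 4:V, 7:V, 8:V, 10:T, 11:V, 12:V, 13:V, 14:T, 15:T, 16:T, 17:T edges: (10,1,cv); (10,1,cvk); (10,2,cv); (10,8,cv); (14,4,cv); (14,11,cv); (14,13,cv); (15,7,cv); (15,11,cv); (15,12,cv); (16,8,cv); (16,12,cv); (16,13,cv); (17,11,cv); (17,12,cv); (17,13,cv)
final:
nodes: 1:V, 2:V, 4:V, 7:V, 8:V, 10:T, 11:V, 12:V, 13:V, 14:T, 15:T, 16:T, 17:T
edges: (10,1,cv); (10,1,cvk); (10,2,cv); (10,8,cv); (14,4,cv); (14,11,cv); (14,13,cv); (15,7,cv); (15,11,cv); (15,12,cv); (16,8,cv); (16,12,cv); (16,13,cv); (17,11,cv); (17,12,cv); (17,13,cv)


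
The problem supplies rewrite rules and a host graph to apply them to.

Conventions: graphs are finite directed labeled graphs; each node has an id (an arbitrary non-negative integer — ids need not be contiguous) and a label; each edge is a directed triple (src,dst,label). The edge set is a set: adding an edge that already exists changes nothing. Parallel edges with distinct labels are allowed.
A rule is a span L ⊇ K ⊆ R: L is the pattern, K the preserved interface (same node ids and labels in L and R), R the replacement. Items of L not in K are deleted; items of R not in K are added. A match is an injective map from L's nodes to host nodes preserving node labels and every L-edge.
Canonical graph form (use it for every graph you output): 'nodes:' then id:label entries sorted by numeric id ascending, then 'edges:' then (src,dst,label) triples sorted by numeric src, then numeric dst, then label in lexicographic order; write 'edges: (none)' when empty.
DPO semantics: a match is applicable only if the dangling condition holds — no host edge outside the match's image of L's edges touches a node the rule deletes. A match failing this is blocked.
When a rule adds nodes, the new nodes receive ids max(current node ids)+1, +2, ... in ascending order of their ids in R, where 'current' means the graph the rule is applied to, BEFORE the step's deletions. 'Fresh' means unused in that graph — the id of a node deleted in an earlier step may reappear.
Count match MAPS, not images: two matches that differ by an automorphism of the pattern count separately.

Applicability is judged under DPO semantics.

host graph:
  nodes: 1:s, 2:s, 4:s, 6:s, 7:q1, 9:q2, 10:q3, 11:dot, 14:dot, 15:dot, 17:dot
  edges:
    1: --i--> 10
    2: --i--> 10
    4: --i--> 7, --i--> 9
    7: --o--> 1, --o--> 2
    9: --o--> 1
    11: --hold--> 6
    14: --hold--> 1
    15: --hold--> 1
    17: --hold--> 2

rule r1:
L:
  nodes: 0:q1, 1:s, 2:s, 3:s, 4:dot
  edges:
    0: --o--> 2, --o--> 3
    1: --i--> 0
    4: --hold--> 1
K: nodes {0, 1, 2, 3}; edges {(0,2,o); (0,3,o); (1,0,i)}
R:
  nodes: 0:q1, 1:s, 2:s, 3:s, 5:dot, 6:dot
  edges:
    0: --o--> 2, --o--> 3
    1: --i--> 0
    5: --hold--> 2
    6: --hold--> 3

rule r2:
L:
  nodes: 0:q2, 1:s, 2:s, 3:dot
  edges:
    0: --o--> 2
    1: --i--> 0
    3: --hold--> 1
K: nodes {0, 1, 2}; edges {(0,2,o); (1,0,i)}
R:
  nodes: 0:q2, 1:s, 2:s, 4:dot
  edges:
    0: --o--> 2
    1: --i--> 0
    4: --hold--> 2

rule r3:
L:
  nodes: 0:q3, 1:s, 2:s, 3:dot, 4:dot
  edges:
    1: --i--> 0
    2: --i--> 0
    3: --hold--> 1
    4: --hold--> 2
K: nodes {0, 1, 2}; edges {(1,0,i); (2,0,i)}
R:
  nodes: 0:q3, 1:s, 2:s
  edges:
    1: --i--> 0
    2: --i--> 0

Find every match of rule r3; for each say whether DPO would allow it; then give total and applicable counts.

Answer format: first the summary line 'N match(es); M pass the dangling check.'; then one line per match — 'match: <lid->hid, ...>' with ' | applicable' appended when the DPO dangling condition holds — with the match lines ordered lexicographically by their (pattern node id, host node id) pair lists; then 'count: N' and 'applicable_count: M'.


4 match(es); 4 pass the dangling check.
match: 0->10, 1->1, 2->2, 3->14, 4->17 | applicable
match: 0->10, 1->1, 2->2, 3->15, 4->17 | applicable
match: 0->10, 1->2, 2->1, 3->17, 4->14 | applicable
match: 0->10, 1->2, 2->1, 3->17, 4->15 | applicable
count: 4
applicable_count: 4
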